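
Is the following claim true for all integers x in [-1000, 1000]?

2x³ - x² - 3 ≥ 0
The claim fails at x = 0:
x = 0: LHS = 2·0³ - 0² - 3 = -3; -3 ≥ 0 — FAILS

Because a single integer refutes it, the statement is false.

Answer: False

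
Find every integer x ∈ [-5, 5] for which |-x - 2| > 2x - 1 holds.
Holds for: {-5, -4, -3, -2, -1, 0, 1, 2}
Fails for: {3, 4, 5}

Answer: {-5, -4, -3, -2, -1, 0, 1, 2}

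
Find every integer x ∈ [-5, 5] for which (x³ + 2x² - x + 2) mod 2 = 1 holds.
For a polynomial with integer coefficients, its value mod 2 depends only on x mod 2, so it suffices to check one representative of each residue class, x = 0, 1:
x = 0: LHS = (0³ + 2·0² - 0 + 2) mod 2 = 2 mod 2 = 0; 0 = 1 — FAILS
x = 1: LHS = (1³ + 2·1² - 1 + 2) mod 2 = 4 mod 2 = 0; 0 = 1 — FAILS
The relation fails in every residue class, so the claimed relation (=) fails for every integer in [-5, 5].

Answer: None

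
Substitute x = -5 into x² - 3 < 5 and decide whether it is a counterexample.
Substitute x = -5 into the relation:
x = -5: LHS = (-5)² - 3 = 22; 22 < 5 — FAILS

Since the claim fails at x = -5, this value is a counterexample.

Answer: Yes, x = -5 is a counterexample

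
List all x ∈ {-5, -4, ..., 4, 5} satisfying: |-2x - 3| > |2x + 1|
Holds for: {0, 1, 2, 3, 4, 5}
Fails for: {-5, -4, -3, -2, -1}

Answer: {0, 1, 2, 3, 4, 5}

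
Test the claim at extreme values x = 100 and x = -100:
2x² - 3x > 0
x = 100: LHS = 2·100² - 3·100 = 19700; 19700 > 0 — holds
x = -100: LHS = 2·(-100)² - 3·(-100) = 20300; 20300 > 0 — holds

Answer: Yes, holds for both x = 100 and x = -100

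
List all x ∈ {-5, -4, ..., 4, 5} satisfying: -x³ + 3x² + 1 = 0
Track d = LHS − RHS over the integers in [-5, 5]. Equality would need d = 0, but d changes sign only between consecutive integers, jumping over 0:
x = 3: LHS = -3³ + 3·3² + 1 = 1; 1 = 0 — FAILS  (d = 1)
x = 4: LHS = -4³ + 3·4² + 1 = -15; -15 = 0 — FAILS  (d = -15)
Away from these crossings d keeps a constant sign, and checking every integer in [-5, 5] confirms d ≠ 0 throughout. Hence the two sides are never equal, so the claimed relation (=) fails for every integer in [-5, 5].

Answer: None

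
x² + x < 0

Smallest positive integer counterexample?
Testing positive integers:
x = 1: LHS = 1² + 1 = 2; 2 < 0 — FAILS  ← smallest positive counterexample

Answer: x = 1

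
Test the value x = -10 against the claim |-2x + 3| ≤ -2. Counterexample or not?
Substitute x = -10 into the relation:
x = -10: LHS = |-2·(-10) + 3| = |23| = 23; 23 ≤ -2 — FAILS

Since the claim fails at x = -10, this value is a counterexample.

Answer: Yes, x = -10 is a counterexample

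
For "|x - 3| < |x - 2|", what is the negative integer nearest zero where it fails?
Testing negative integers from -1 downward:
x = -1: LHS = |(-1) - 3| = |-4| = 4, RHS = |(-1) - 2| = |-3| = 3; 4 < 3 — FAILS  ← closest negative counterexample to 0

Answer: x = -1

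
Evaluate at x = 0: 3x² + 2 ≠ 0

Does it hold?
x = 0: LHS = 3·0² + 2 = 2; 2 ≠ 0 — holds

The relation is satisfied at x = 0.

Answer: Yes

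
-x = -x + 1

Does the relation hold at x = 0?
x = 0: LHS = -0 = 0, RHS = -0 + 1 = 1; 0 = 1 — FAILS

The relation fails at x = 0, so x = 0 is a counterexample.

Answer: No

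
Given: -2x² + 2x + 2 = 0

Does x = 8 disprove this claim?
Substitute x = 8 into the relation:
x = 8: LHS = -2·8² + 2·8 + 2 = -110; -110 = 0 — FAILS

Since the claim fails at x = 8, this value is a counterexample.

Answer: Yes, x = 8 is a counterexample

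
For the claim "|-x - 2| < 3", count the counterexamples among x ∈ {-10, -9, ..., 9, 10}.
Counterexamples in [-10, 10]: {-10, -9, -8, -7, -6, -5, 1, 2, 3, 4, 5, 6, 7, 8, 9, 10}.

Counting them gives 16 values.

Answer: 16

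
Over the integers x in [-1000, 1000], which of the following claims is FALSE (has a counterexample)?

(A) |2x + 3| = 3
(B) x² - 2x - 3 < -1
(A) x = 1: LHS = |2·1 + 3| = |5| = 5; 5 = 3 — FAILS
(B) x = -1: LHS = (-1)² - 2·(-1) - 3 = 0; 0 < -1 — FAILS

Answer: Both A and B are false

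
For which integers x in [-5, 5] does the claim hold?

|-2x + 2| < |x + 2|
Holds for: {1, 2, 3}
Fails for: {-5, -4, -3, -2, -1, 0, 4, 5}

Answer: {1, 2, 3}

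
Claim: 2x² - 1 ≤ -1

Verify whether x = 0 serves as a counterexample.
Substitute x = 0 into the relation:
x = 0: LHS = 2·0² - 1 = -1; -1 ≤ -1 — holds

The claim holds here, so x = 0 is not a counterexample. (A counterexample exists elsewhere, e.g. x = 1.)

Answer: No, x = 0 is not a counterexample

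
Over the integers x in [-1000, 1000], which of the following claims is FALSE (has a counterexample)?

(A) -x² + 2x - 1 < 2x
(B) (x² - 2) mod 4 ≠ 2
(A) Over all integers in [-1000, 1000], LHS − RHS is largest at x = 0, where it equals -1:
x = 0: LHS = -0² + 2·0 - 1 = -1, RHS = 2·0 = 0; -1 < 0 — holds
At the ends of the range:
x = -1000: LHS = -(-1000)² + 2·(-1000) - 1 = -1002001, RHS = 2·(-1000) = -2000; -1002001 < -2000 — holds
x = 1000: LHS = -1000² + 2·1000 - 1 = -998001, RHS = 2·1000 = 2000; -998001 < 2000 — holds
Hence LHS − RHS is never zero or positive, i.e. LHS < RHS throughout, so the relation holds for every integer in [-1000, 1000].

(B) x = 0: LHS = (0² - 2) mod 4 = (-2) mod 4 = 2; 2 ≠ 2 — FAILS

Only (B) has a counterexample.

Answer: B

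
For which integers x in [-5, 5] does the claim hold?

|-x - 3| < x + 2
Over all integers in [-5, 5], LHS − RHS is smallest at x = 0, where it equals 1:
x = 0: LHS = |-0 - 3| = |-3| = 3, RHS = 0 + 2 = 2; 3 < 2 — FAILS
At the ends of the range:
x = -5: LHS = |-(-5) - 3| = |2| = 2, RHS = (-5) + 2 = -3; 2 < -3 — FAILS
x = 5: LHS = |-5 - 3| = |-8| = 8, RHS = 5 + 2 = 7; 8 < 7 — FAILS
Hence LHS − RHS is never negative, i.e. LHS ≥ RHS throughout, so the claimed relation (<) fails for every integer in [-5, 5].

Answer: None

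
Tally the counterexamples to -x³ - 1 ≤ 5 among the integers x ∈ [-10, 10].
Counterexamples in [-10, 10]: {-10, -9, -8, -7, -6, -5, -4, -3, -2}.

Counting them gives 9 values.

Answer: 9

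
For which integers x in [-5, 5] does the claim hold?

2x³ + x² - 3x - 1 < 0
Holds for: {-5, -4, -3, -2, 0, 1}
Fails for: {-1, 2, 3, 4, 5}

Answer: {-5, -4, -3, -2, 0, 1}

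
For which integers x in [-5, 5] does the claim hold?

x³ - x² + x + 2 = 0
Track d = LHS − RHS over the integers in [-5, 5]. Equality would need d = 0, but d changes sign only between consecutive integers, jumping over 0:
x = -1: LHS = (-1)³ - (-1)² + (-1) + 2 = -1; -1 = 0 — FAILS  (d = -1)
x = 0: LHS = 0³ - 0² + 0 + 2 = 2; 2 = 0 — FAILS  (d = 2)
Away from these crossings d keeps a constant sign, and checking every integer in [-5, 5] confirms d ≠ 0 throughout. Hence the two sides are never equal, so the claimed relation (=) fails for every integer in [-5, 5].

Answer: None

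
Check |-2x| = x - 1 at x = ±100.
x = 100: LHS = |-2·100| = |-200| = 200, RHS = 100 - 1 = 99; 200 = 99 — FAILS
x = -100: LHS = |-2·(-100)| = |200| = 200, RHS = (-100) - 1 = -101; 200 = -101 — FAILS

Answer: No, fails for both x = 100 and x = -100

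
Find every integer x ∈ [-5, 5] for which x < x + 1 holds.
Over all integers in [-5, 5], LHS − RHS is largest at x = 0, where it equals -1:
x = 0: RHS = 0 + 1 = 1; 0 < 1 — holds
At the ends of the range:
x = -5: RHS = (-5) + 1 = -4; -5 < -4 — holds
x = 5: RHS = 5 + 1 = 6; 5 < 6 — holds
Hence LHS − RHS is never zero or positive, i.e. LHS < RHS throughout, so the relation holds for every integer in [-5, 5].

Answer: All integers in [-5, 5]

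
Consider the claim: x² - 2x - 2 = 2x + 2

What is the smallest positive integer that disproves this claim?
Testing positive integers:
x = 1: LHS = 1² - 2·1 - 2 = -3, RHS = 2·1 + 2 = 4; -3 = 4 — FAILS  ← smallest positive counterexample

Answer: x = 1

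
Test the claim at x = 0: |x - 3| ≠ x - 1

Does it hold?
x = 0: LHS = |0 - 3| = |-3| = 3, RHS = 0 - 1 = -1; 3 ≠ -1 — holds

The relation is satisfied at x = 0.

Answer: Yes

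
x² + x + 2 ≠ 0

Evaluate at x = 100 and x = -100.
x = 100: LHS = 100² + 100 + 2 = 10102; 10102 ≠ 0 — holds
x = -100: LHS = (-100)² + (-100) + 2 = 9902; 9902 ≠ 0 — holds

Answer: Yes, holds for both x = 100 and x = -100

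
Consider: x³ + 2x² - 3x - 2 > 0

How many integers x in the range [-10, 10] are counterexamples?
Counterexamples in [-10, 10]: {-10, -9, -8, -7, -6, -5, -4, -3, 0, 1}.

Counting them gives 10 values.

Answer: 10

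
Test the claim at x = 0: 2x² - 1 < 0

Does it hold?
x = 0: LHS = 2·0² - 1 = -1; -1 < 0 — holds

The relation is satisfied at x = 0.

Answer: Yes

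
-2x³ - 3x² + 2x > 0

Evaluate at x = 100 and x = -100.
x = 100: LHS = -2·100³ - 3·100² + 2·100 = -2029800; -2029800 > 0 — FAILS
x = -100: LHS = -2·(-100)³ - 3·(-100)² + 2·(-100) = 1969800; 1969800 > 0 — holds

Answer: Partially: fails for x = 100, holds for x = -100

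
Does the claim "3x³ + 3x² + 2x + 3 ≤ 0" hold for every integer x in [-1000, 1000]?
The claim fails at x = 0:
x = 0: LHS = 3·0³ + 3·0² + 2·0 + 3 = 3; 3 ≤ 0 — FAILS

Because a single integer refutes it, the statement is false.

Answer: False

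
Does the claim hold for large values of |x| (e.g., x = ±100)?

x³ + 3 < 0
x = 100: LHS = 100³ + 3 = 1000003; 1000003 < 0 — FAILS
x = -100: LHS = (-100)³ + 3 = -999997; -999997 < 0 — holds

Answer: Partially: fails for x = 100, holds for x = -100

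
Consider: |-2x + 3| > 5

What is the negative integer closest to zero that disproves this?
Testing negative integers from -1 downward:
x = -1: LHS = |-2·(-1) + 3| = |5| = 5; 5 > 5 — FAILS  ← closest negative counterexample to 0

Answer: x = -1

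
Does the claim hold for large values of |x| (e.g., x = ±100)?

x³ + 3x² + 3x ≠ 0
x = 100: LHS = 100³ + 3·100² + 3·100 = 1030300; 1030300 ≠ 0 — holds
x = -100: LHS = (-100)³ + 3·(-100)² + 3·(-100) = -970300; -970300 ≠ 0 — holds

Answer: Yes, holds for both x = 100 and x = -100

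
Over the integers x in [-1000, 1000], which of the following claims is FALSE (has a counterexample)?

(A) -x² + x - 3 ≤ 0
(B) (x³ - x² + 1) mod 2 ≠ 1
(A) Over all integers in [-1000, 1000], LHS − RHS is largest at x = 0, where it equals -3:
x = 0: LHS = -0² + 0 - 3 = -3; -3 ≤ 0 — holds
At the ends of the range:
x = -1000: LHS = -(-1000)² + (-1000) - 3 = -1001003; -1001003 ≤ 0 — holds
x = 1000: LHS = -1000² + 1000 - 3 = -999003; -999003 ≤ 0 — holds
Hence LHS − RHS is never positive, i.e. LHS ≤ RHS throughout, so the relation holds for every integer in [-1000, 1000].

(B) x = 0: LHS = (0³ - 0² + 1) mod 2 = 1 mod 2 = 1; 1 ≠ 1 — FAILS

Only (B) has a counterexample.

Answer: B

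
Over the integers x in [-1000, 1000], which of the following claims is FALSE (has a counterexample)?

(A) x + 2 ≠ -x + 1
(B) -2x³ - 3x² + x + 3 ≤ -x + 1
(A) Track d = LHS − RHS over the integers in [-1000, 1000]. Equality would need d = 0, but d changes sign only between consecutive integers, jumping over 0:
x = -1: LHS = (-1) + 2 = 1, RHS = -(-1) + 1 = 2; 1 ≠ 2 — holds  (d = -1)
x = 0: LHS = 0 + 2 = 2, RHS = -0 + 1 = 1; 2 ≠ 1 — holds  (d = 1)
Away from these crossings d keeps a constant sign, and checking every integer in [-1000, 1000] confirms d ≠ 0 throughout. Hence the two sides are never equal, so the relation holds for every integer in [-1000, 1000].

(B) x = 0: LHS = -2·0³ - 3·0² + 0 + 3 = 3, RHS = -0 + 1 = 1; 3 ≤ 1 — FAILS

Only (B) has a counterexample.

Answer: B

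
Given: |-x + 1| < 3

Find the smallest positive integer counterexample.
Testing positive integers:
x = 1: LHS = |-1 + 1| = |0| = 0; 0 < 3 — holds
x = 2: LHS = |-2 + 1| = |-1| = 1; 1 < 3 — holds
x = 3: LHS = |-3 + 1| = |-2| = 2; 2 < 3 — holds
x = 4: LHS = |-4 + 1| = |-3| = 3; 3 < 3 — FAILS  ← smallest positive counterexample

Answer: x = 4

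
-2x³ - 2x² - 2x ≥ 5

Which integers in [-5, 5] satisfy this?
Holds for: {-5, -4, -3, -2}
Fails for: {-1, 0, 1, 2, 3, 4, 5}

Answer: {-5, -4, -3, -2}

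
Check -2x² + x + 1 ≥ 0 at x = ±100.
x = 100: LHS = -2·100² + 100 + 1 = -19899; -19899 ≥ 0 — FAILS
x = -100: LHS = -2·(-100)² + (-100) + 1 = -20099; -20099 ≥ 0 — FAILS

Answer: No, fails for both x = 100 and x = -100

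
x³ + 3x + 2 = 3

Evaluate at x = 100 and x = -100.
x = 100: LHS = 100³ + 3·100 + 2 = 1000302; 1000302 = 3 — FAILS
x = -100: LHS = (-100)³ + 3·(-100) + 2 = -1000298; -1000298 = 3 — FAILS

Answer: No, fails for both x = 100 and x = -100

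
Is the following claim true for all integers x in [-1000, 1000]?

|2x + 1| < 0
The claim fails at x = 0:
x = 0: LHS = |2·0 + 1| = |1| = 1; 1 < 0 — FAILS

Because a single integer refutes it, the statement is false.

Answer: False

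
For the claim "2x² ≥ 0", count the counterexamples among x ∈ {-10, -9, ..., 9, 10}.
Over all integers in [-10, 10], LHS − RHS is smallest at x = 0, where it equals 0:
x = 0: LHS = 2·0² = 0; 0 ≥ 0 — holds
At the ends of the range:
x = -10: LHS = 2·(-10)² = 200; 200 ≥ 0 — holds
x = 10: LHS = 2·10² = 200; 200 ≥ 0 — holds
Hence LHS − RHS is never negative, i.e. LHS ≥ RHS throughout, so the relation holds for every integer in [-10, 10].

No counterexample appears in that range.

Answer: 0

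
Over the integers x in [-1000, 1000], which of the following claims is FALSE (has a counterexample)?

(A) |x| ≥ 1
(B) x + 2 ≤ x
(A) x = 0: LHS = |0| = 0; 0 ≥ 1 — FAILS
(B) x = 0: LHS = 0 + 2 = 2; 2 ≤ 0 — FAILS

Answer: Both A and B are false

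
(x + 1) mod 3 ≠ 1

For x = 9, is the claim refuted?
Substitute x = 9 into the relation:
x = 9: LHS = (9 + 1) mod 3 = 10 mod 3 = 1; 1 ≠ 1 — FAILS

Since the claim fails at x = 9, this value is a counterexample.

Answer: Yes, x = 9 is a counterexample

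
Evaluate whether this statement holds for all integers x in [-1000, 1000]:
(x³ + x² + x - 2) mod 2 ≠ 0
The claim fails at x = 0:
x = 0: LHS = (0³ + 0² + 0 - 2) mod 2 = (-2) mod 2 = 0; 0 ≠ 0 — FAILS

Because a single integer refutes it, the statement is false.

Answer: False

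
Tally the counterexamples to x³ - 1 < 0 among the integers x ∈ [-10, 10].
Counterexamples in [-10, 10]: {1, 2, 3, 4, 5, 6, 7, 8, 9, 10}.

Counting them gives 10 values.

Answer: 10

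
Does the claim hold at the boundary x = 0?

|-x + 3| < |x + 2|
x = 0: LHS = |-0 + 3| = |3| = 3, RHS = |0 + 2| = |2| = 2; 3 < 2 — FAILS

The relation fails at x = 0, so x = 0 is a counterexample.

Answer: No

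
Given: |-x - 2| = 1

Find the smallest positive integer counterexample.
Testing positive integers:
x = 1: LHS = |-1 - 2| = |-3| = 3; 3 = 1 — FAILS  ← smallest positive counterexample

Answer: x = 1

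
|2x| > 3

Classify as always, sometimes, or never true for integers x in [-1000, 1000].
Holds at x = 2: LHS = |2·2| = |4| = 4; 4 > 3 — holds
Fails at x = 0: LHS = |2·0| = |0| = 0; 0 > 3 — FAILS
It is satisfied by some integers in the range but not all.

Answer: Sometimes true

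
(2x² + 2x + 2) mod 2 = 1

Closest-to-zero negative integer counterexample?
Testing negative integers from -1 downward:
x = -1: LHS = (2·(-1)² + 2·(-1) + 2) mod 2 = 2 mod 2 = 0; 0 = 1 — FAILS  ← closest negative counterexample to 0

Answer: x = -1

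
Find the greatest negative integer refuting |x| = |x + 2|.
Testing negative integers from -1 downward:
x = -1: LHS = |-1| = 1, RHS = |(-1) + 2| = |1| = 1; 1 = 1 — holds
x = -2: LHS = |-2| = 2, RHS = |(-2) + 2| = |0| = 0; 2 = 0 — FAILS  ← closest negative counterexample to 0

Answer: x = -2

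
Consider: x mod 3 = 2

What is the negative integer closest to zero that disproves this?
Testing negative integers from -1 downward:
x = -1: LHS = (-1) mod 3 = 2; 2 = 2 — holds
x = -2: LHS = (-2) mod 3 = 1; 1 = 2 — FAILS  ← closest negative counterexample to 0

Answer: x = -2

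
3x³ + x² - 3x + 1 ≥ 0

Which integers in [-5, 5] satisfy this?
Holds for: {-1, 0, 1, 2, 3, 4, 5}
Fails for: {-5, -4, -3, -2}

Answer: {-1, 0, 1, 2, 3, 4, 5}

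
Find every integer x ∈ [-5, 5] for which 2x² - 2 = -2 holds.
Holds for: {0}
Fails for: {-5, -4, -3, -2, -1, 1, 2, 3, 4, 5}

Answer: {0}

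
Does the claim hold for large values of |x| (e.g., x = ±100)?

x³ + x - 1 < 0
x = 100: LHS = 100³ + 100 - 1 = 1000099; 1000099 < 0 — FAILS
x = -100: LHS = (-100)³ + (-100) - 1 = -1000101; -1000101 < 0 — holds

Answer: Partially: fails for x = 100, holds for x = -100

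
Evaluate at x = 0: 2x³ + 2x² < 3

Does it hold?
x = 0: LHS = 2·0³ + 2·0² = 0; 0 < 3 — holds

The relation is satisfied at x = 0.

Answer: Yes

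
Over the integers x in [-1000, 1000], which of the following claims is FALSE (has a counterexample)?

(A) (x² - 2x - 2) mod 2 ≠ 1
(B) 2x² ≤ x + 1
(A) x = 1: LHS = (1² - 2·1 - 2) mod 2 = (-3) mod 2 = 1; 1 ≠ 1 — FAILS
(B) x = -1: LHS = 2·(-1)² = 2, RHS = (-1) + 1 = 0; 2 ≤ 0 — FAILS

Answer: Both A and B are false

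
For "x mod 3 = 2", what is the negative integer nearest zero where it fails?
Testing negative integers from -1 downward:
x = -1: LHS = (-1) mod 3 = 2; 2 = 2 — holds
x = -2: LHS = (-2) mod 3 = 1; 1 = 2 — FAILS  ← closest negative counterexample to 0

Answer: x = -2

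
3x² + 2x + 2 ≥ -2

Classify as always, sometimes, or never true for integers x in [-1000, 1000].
Over all integers in [-1000, 1000], LHS − RHS is smallest at x = 0, where it equals 4:
x = 0: LHS = 3·0² + 2·0 + 2 = 2; 2 ≥ -2 — holds
At the ends of the range:
x = -1000: LHS = 3·(-1000)² + 2·(-1000) + 2 = 2998002; 2998002 ≥ -2 — holds
x = 1000: LHS = 3·1000² + 2·1000 + 2 = 3002002; 3002002 ≥ -2 — holds
Hence LHS − RHS is never negative, i.e. LHS ≥ RHS throughout, so the relation holds for every integer in [-1000, 1000].

No counterexample exists.

Answer: Always true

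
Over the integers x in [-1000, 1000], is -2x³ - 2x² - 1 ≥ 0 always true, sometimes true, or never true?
Holds at x = -2: LHS = -2·(-2)³ - 2·(-2)² - 1 = 7; 7 ≥ 0 — holds
Fails at x = 0: LHS = -2·0³ - 2·0² - 1 = -1; -1 ≥ 0 — FAILS
It is satisfied by some integers in the range but not all.

Answer: Sometimes true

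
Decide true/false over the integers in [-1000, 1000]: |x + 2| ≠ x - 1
Over all integers in [-1000, 1000], LHS − RHS is always positive; it is smallest at x = 0, where it equals 3:
x = 0: LHS = |0 + 2| = |2| = 2, RHS = 0 - 1 = -1; 2 ≠ -1 — holds
At the ends of the range:
x = -1000: LHS = |(-1000) + 2| = |-998| = 998, RHS = (-1000) - 1 = -1001; 998 ≠ -1001 — holds
x = 1000: LHS = |1000 + 2| = |1002| = 1002, RHS = 1000 - 1 = 999; 1002 ≠ 999 — holds
Hence LHS − RHS is never 0, i.e. the two sides are never equal, so the relation holds for every integer in [-1000, 1000].

No counterexample exists.

Answer: True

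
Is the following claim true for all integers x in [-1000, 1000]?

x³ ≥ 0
The claim fails at x = -1:
x = -1: LHS = (-1)³ = -1; -1 ≥ 0 — FAILS

Because a single integer refutes it, the statement is false.

Answer: False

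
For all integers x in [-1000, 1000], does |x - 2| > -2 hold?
An absolute value is never negative, so the left side is ≥ 0 for every x, while the right side is -2. Tightest case in [-1000, 1000] is x = 2:
x = 2: LHS = |2 - 2| = |0| = 0; 0 > -2 — holds
Hence LHS − RHS is never zero or negative, i.e. LHS > RHS throughout, so the relation holds for every integer in [-1000, 1000].

No counterexample exists.

Answer: True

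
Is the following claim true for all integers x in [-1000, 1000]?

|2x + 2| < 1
The claim fails at x = 0:
x = 0: LHS = |2·0 + 2| = |2| = 2; 2 < 1 — FAILS

Because a single integer refutes it, the statement is false.

Answer: False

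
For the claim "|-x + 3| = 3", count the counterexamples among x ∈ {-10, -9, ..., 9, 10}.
Counterexamples in [-10, 10]: {-10, -9, -8, -7, -6, -5, -4, -3, -2, -1, 1, 2, 3, 4, 5, 7, 8, 9, 10}.

Counting them gives 19 values.

Answer: 19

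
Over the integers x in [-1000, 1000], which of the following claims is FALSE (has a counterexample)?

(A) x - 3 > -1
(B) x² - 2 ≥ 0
(A) x = 0: LHS = 0 - 3 = -3; -3 > -1 — FAILS
(B) x = 0: LHS = 0² - 2 = -2; -2 ≥ 0 — FAILS

Answer: Both A and B are false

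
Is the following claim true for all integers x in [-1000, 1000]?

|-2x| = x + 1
The claim fails at x = 0:
x = 0: LHS = |-2·0| = |0| = 0, RHS = 0 + 1 = 1; 0 = 1 — FAILS

Because a single integer refutes it, the statement is false.

Answer: False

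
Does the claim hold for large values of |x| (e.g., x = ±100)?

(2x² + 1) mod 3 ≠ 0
x = 100: LHS = (2·100² + 1) mod 3 = 20001 mod 3 = 0; 0 ≠ 0 — FAILS
x = -100: LHS = (2·(-100)² + 1) mod 3 = 20001 mod 3 = 0; 0 ≠ 0 — FAILS

Answer: No, fails for both x = 100 and x = -100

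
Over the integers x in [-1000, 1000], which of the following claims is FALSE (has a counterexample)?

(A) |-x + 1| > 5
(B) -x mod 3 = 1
(A) x = 0: LHS = |-0 + 1| = |1| = 1; 1 > 5 — FAILS
(B) x = 0: LHS = (-0) mod 3 = 0 mod 3 = 0; 0 = 1 — FAILS

Answer: Both A and B are false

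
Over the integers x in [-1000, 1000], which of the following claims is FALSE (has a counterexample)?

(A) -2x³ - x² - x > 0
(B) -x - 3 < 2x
(A) x = 0: LHS = -2·0³ - 0² - 0 = 0; 0 > 0 — FAILS
(B) x = -1: LHS = -(-1) - 3 = -2, RHS = 2·(-1) = -2; -2 < -2 — FAILS

Answer: Both A and B are false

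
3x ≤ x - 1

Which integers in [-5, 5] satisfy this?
Holds for: {-5, -4, -3, -2, -1}
Fails for: {0, 1, 2, 3, 4, 5}

Answer: {-5, -4, -3, -2, -1}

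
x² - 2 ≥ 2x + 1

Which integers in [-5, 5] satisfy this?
Holds for: {-5, -4, -3, -2, -1, 3, 4, 5}
Fails for: {0, 1, 2}

Answer: {-5, -4, -3, -2, -1, 3, 4, 5}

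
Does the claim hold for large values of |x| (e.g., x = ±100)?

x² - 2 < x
x = 100: LHS = 100² - 2 = 9998; 9998 < 100 — FAILS
x = -100: LHS = (-100)² - 2 = 9998; 9998 < -100 — FAILS

Answer: No, fails for both x = 100 and x = -100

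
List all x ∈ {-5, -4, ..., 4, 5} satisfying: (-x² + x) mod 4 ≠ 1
For a polynomial with integer coefficients, its value mod 4 depends only on x mod 4, so it suffices to check one representative of each residue class, x = 0, 1, 2, 3:
x = 0: LHS = (-0² + 0) mod 4 = 0 mod 4 = 0; 0 ≠ 1 — holds
x = 1: LHS = (-1² + 1) mod 4 = 0 mod 4 = 0; 0 ≠ 1 — holds
x = 2: LHS = (-2² + 2) mod 4 = (-2) mod 4 = 2; 2 ≠ 1 — holds
x = 3: LHS = (-3² + 3) mod 4 = (-6) mod 4 = 2; 2 ≠ 1 — holds
The relation holds in every residue class, so the relation holds for every integer in [-5, 5].

Answer: All integers in [-5, 5]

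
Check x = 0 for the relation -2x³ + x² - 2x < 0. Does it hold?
x = 0: LHS = -2·0³ + 0² - 2·0 = 0; 0 < 0 — FAILS

The relation fails at x = 0, so x = 0 is a counterexample.

Answer: No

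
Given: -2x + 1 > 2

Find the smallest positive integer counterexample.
Testing positive integers:
x = 1: LHS = -2·1 + 1 = -1; -1 > 2 — FAILS  ← smallest positive counterexample

Answer: x = 1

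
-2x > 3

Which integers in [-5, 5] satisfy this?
Holds for: {-5, -4, -3, -2}
Fails for: {-1, 0, 1, 2, 3, 4, 5}

Answer: {-5, -4, -3, -2}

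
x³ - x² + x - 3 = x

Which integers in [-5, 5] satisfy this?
Track d = LHS − RHS over the integers in [-5, 5]. Equality would need d = 0, but d changes sign only between consecutive integers, jumping over 0:
x = 1: LHS = 1³ - 1² + 1 - 3 = -2; -2 = 1 — FAILS  (d = -3)
x = 2: LHS = 2³ - 2² + 2 - 3 = 3; 3 = 2 — FAILS  (d = 1)
Away from these crossings d keeps a constant sign, and checking every integer in [-5, 5] confirms d ≠ 0 throughout. Hence the two sides are never equal, so the claimed relation (=) fails for every integer in [-5, 5].

Answer: None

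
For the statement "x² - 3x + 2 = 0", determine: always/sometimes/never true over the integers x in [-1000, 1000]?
Holds at x = 1: LHS = 1² - 3·1 + 2 = 0; 0 = 0 — holds
Fails at x = 0: LHS = 0² - 3·0 + 2 = 2; 2 = 0 — FAILS
It is satisfied by some integers in the range but not all.

Answer: Sometimes true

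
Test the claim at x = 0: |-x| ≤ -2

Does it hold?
x = 0: LHS = |-0| = |0| = 0; 0 ≤ -2 — FAILS

The relation fails at x = 0, so x = 0 is a counterexample.

Answer: No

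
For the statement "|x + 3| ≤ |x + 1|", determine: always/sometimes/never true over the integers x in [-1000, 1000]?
Holds at x = -2: LHS = |(-2) + 3| = |1| = 1, RHS = |(-2) + 1| = |-1| = 1; 1 ≤ 1 — holds
Fails at x = 0: LHS = |0 + 3| = |3| = 3, RHS = |0 + 1| = |1| = 1; 3 ≤ 1 — FAILS
It is satisfied by some integers in the range but not all.

Answer: Sometimes true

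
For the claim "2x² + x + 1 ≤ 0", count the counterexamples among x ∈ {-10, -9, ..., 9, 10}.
Counterexamples in [-10, 10]: {-10, -9, -8, -7, -6, -5, -4, -3, -2, -1, 0, 1, 2, 3, 4, 5, 6, 7, 8, 9, 10}.

Counting them gives 21 values.

Answer: 21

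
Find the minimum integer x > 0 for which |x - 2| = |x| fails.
Testing positive integers:
x = 1: LHS = |1 - 2| = |-1| = 1, RHS = |1| = 1; 1 = 1 — holds
x = 2: LHS = |2 - 2| = |0| = 0, RHS = |2| = 2; 0 = 2 — FAILS  ← smallest positive counterexample

Answer: x = 2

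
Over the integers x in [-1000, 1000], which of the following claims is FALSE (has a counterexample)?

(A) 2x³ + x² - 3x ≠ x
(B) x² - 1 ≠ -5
(A) x = 0: LHS = 2·0³ + 0² - 3·0 = 0; 0 ≠ 0 — FAILS

(B) Over all integers in [-1000, 1000], LHS − RHS is always positive; it is smallest at x = 0, where it equals 4:
x = 0: LHS = 0² - 1 = -1; -1 ≠ -5 — holds
At the ends of the range:
x = -1000: LHS = (-1000)² - 1 = 999999; 999999 ≠ -5 — holds
x = 1000: LHS = 1000² - 1 = 999999; 999999 ≠ -5 — holds
Hence LHS − RHS is never 0, i.e. the two sides are never equal, so the relation holds for every integer in [-1000, 1000].

Only (A) has a counterexample.

Answer: A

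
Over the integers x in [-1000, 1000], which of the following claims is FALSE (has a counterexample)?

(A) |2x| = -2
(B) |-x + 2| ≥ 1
(A) x = 0: LHS = |2·0| = |0| = 0; 0 = -2 — FAILS
(B) x = 2: LHS = |-2 + 2| = |0| = 0; 0 ≥ 1 — FAILS

Answer: Both A and B are false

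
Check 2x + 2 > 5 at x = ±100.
x = 100: LHS = 2·100 + 2 = 202; 202 > 5 — holds
x = -100: LHS = 2·(-100) + 2 = -198; -198 > 5 — FAILS

Answer: Partially: holds for x = 100, fails for x = -100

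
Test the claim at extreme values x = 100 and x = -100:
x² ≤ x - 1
x = 100: LHS = 100² = 10000, RHS = 100 - 1 = 99; 10000 ≤ 99 — FAILS
x = -100: LHS = (-100)² = 10000, RHS = (-100) - 1 = -101; 10000 ≤ -101 — FAILS

Answer: No, fails for both x = 100 and x = -100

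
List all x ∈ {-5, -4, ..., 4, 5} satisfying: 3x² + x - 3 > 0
Holds for: {-5, -4, -3, -2, 1, 2, 3, 4, 5}
Fails for: {-1, 0}

Answer: {-5, -4, -3, -2, 1, 2, 3, 4, 5}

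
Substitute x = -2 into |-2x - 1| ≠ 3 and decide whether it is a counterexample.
Substitute x = -2 into the relation:
x = -2: LHS = |-2·(-2) - 1| = |3| = 3; 3 ≠ 3 — FAILS

Since the claim fails at x = -2, this value is a counterexample.

Answer: Yes, x = -2 is a counterexample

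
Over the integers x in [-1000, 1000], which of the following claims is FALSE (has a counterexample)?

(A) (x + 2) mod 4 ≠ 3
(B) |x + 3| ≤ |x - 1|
(A) x = 1: LHS = (1 + 2) mod 4 = 3 mod 4 = 3; 3 ≠ 3 — FAILS
(B) x = 0: LHS = |0 + 3| = |3| = 3, RHS = |0 - 1| = |-1| = 1; 3 ≤ 1 — FAILS

Answer: Both A and B are false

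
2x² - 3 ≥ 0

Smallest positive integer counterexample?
Testing positive integers:
x = 1: LHS = 2·1² - 3 = -1; -1 ≥ 0 — FAILS  ← smallest positive counterexample

Answer: x = 1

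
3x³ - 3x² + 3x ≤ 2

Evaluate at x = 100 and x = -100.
x = 100: LHS = 3·100³ - 3·100² + 3·100 = 2970300; 2970300 ≤ 2 — FAILS
x = -100: LHS = 3·(-100)³ - 3·(-100)² + 3·(-100) = -3030300; -3030300 ≤ 2 — holds

Answer: Partially: fails for x = 100, holds for x = -100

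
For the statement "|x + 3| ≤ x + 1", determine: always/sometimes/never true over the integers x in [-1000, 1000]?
Over all integers in [-1000, 1000], LHS − RHS is smallest at x = 0, where it equals 2:
x = 0: LHS = |0 + 3| = |3| = 3, RHS = 0 + 1 = 1; 3 ≤ 1 — FAILS
At the ends of the range:
x = -1000: LHS = |(-1000) + 3| = |-997| = 997, RHS = (-1000) + 1 = -999; 997 ≤ -999 — FAILS
x = 1000: LHS = |1000 + 3| = |1003| = 1003, RHS = 1000 + 1 = 1001; 1003 ≤ 1001 — FAILS
Hence LHS − RHS is never zero or negative, i.e. LHS > RHS throughout, so the claimed relation (≤) fails for every integer in [-1000, 1000].

No integer in the range satisfies it.

Answer: Never true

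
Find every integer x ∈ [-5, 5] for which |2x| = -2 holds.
An absolute value is never negative, so the left side is ≥ 0 for every x, while the right side is -2. Tightest case in [-5, 5] is x = 0:
x = 0: LHS = |2·0| = |0| = 0; 0 = -2 — FAILS
Hence LHS − RHS is never 0, i.e. the two sides are never equal, so the claimed relation (=) fails for every integer in [-5, 5].

Answer: None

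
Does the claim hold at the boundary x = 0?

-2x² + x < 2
x = 0: LHS = -2·0² + 0 = 0; 0 < 2 — holds

The relation is satisfied at x = 0.

Answer: Yes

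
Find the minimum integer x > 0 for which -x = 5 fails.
Testing positive integers:
x = 1: -1 = 5 — FAILS  ← smallest positive counterexample

Answer: x = 1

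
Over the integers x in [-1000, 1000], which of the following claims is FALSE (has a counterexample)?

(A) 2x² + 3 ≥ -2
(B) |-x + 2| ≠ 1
(A) Over all integers in [-1000, 1000], LHS − RHS is smallest at x = 0, where it equals 5:
x = 0: LHS = 2·0² + 3 = 3; 3 ≥ -2 — holds
At the ends of the range:
x = -1000: LHS = 2·(-1000)² + 3 = 2000003; 2000003 ≥ -2 — holds
x = 1000: LHS = 2·1000² + 3 = 2000003; 2000003 ≥ -2 — holds
Hence LHS − RHS is never negative, i.e. LHS ≥ RHS throughout, so the relation holds for every integer in [-1000, 1000].

(B) x = 1: LHS = |-1 + 2| = |1| = 1; 1 ≠ 1 — FAILS

Only (B) has a counterexample.

Answer: B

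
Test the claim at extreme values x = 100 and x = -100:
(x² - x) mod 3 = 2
x = 100: LHS = (100² - 100) mod 3 = 9900 mod 3 = 0; 0 = 2 — FAILS
x = -100: LHS = ((-100)² - (-100)) mod 3 = 10100 mod 3 = 2; 2 = 2 — holds

Answer: Partially: fails for x = 100, holds for x = -100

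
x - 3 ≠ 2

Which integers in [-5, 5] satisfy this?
Holds for: {-5, -4, -3, -2, -1, 0, 1, 2, 3, 4}
Fails for: {5}

Answer: {-5, -4, -3, -2, -1, 0, 1, 2, 3, 4}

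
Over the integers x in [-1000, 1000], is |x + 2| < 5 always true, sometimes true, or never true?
Holds at x = 0: LHS = |0 + 2| = |2| = 2; 2 < 5 — holds
Fails at x = 3: LHS = |3 + 2| = |5| = 5; 5 < 5 — FAILS
It is satisfied by some integers in the range but not all.

Answer: Sometimes true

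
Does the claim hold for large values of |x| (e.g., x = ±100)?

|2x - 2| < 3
x = 100: LHS = |2·100 - 2| = |198| = 198; 198 < 3 — FAILS
x = -100: LHS = |2·(-100) - 2| = |-202| = 202; 202 < 3 — FAILS

Answer: No, fails for both x = 100 and x = -100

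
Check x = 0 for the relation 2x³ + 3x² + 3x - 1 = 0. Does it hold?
x = 0: LHS = 2·0³ + 3·0² + 3·0 - 1 = -1; -1 = 0 — FAILS

The relation fails at x = 0, so x = 0 is a counterexample.

Answer: No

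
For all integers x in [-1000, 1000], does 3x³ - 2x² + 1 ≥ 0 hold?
The claim fails at x = -1:
x = -1: LHS = 3·(-1)³ - 2·(-1)² + 1 = -4; -4 ≥ 0 — FAILS

Because a single integer refutes it, the statement is false.

Answer: False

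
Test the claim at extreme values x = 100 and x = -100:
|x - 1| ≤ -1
x = 100: LHS = |100 - 1| = |99| = 99; 99 ≤ -1 — FAILS
x = -100: LHS = |(-100) - 1| = |-101| = 101; 101 ≤ -1 — FAILS

Answer: No, fails for both x = 100 and x = -100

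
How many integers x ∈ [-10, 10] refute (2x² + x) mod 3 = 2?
Counterexamples in [-10, 10]: {-10, -9, -8, -7, -6, -5, -4, -3, -2, -1, 0, 1, 2, 3, 4, 5, 6, 7, 8, 9, 10}.

Counting them gives 21 values.

Answer: 21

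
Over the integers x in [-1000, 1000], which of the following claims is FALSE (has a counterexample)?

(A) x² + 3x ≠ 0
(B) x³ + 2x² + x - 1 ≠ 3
(A) x = 0: LHS = 0² + 3·0 = 0; 0 ≠ 0 — FAILS
(B) x = 1: LHS = 1³ + 2·1² + 1 - 1 = 3; 3 ≠ 3 — FAILS

Answer: Both A and B are false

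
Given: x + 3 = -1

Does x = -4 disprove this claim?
Substitute x = -4 into the relation:
x = -4: LHS = (-4) + 3 = -1; -1 = -1 — holds

The claim holds here, so x = -4 is not a counterexample. (A counterexample exists elsewhere, e.g. x = 0.)

Answer: No, x = -4 is not a counterexample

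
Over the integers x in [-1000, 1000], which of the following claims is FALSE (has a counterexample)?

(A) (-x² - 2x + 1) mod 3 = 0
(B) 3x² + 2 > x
(A) x = 0: LHS = (-0² - 2·0 + 1) mod 3 = 1 mod 3 = 1; 1 = 0 — FAILS

(B) Over all integers in [-1000, 1000], LHS − RHS is smallest at x = 0, where it equals 2:
x = 0: LHS = 3·0² + 2 = 2; 2 > 0 — holds
At the ends of the range:
x = -1000: LHS = 3·(-1000)² + 2 = 3000002; 3000002 > -1000 — holds
x = 1000: LHS = 3·1000² + 2 = 3000002; 3000002 > 1000 — holds
Hence LHS − RHS is never zero or negative, i.e. LHS > RHS throughout, so the relation holds for every integer in [-1000, 1000].

Only (A) has a counterexample.

Answer: A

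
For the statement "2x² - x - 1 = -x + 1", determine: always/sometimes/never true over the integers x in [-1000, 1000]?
Holds at x = 1: LHS = 2·1² - 1 - 1 = 0, RHS = -1 + 1 = 0; 0 = 0 — holds
Fails at x = 0: LHS = 2·0² - 0 - 1 = -1, RHS = -0 + 1 = 1; -1 = 1 — FAILS
It is satisfied by some integers in the range but not all.

Answer: Sometimes true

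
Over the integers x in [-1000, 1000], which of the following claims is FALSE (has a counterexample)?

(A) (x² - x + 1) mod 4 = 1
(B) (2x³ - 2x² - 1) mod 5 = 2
(A) x = -1: LHS = ((-1)² - (-1) + 1) mod 4 = 3 mod 4 = 3; 3 = 1 — FAILS
(B) x = 0: LHS = (2·0³ - 2·0² - 1) mod 5 = (-1) mod 5 = 4; 4 = 2 — FAILS

Answer: Both A and B are false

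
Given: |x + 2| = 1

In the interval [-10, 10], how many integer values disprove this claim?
Counterexamples in [-10, 10]: {-10, -9, -8, -7, -6, -5, -4, -2, 0, 1, 2, 3, 4, 5, 6, 7, 8, 9, 10}.

Counting them gives 19 values.

Answer: 19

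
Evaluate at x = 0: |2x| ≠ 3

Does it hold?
x = 0: LHS = |2·0| = |0| = 0; 0 ≠ 3 — holds

The relation is satisfied at x = 0.

Answer: Yes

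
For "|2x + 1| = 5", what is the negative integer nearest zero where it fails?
Testing negative integers from -1 downward:
x = -1: LHS = |2·(-1) + 1| = |-1| = 1; 1 = 5 — FAILS  ← closest negative counterexample to 0

Answer: x = -1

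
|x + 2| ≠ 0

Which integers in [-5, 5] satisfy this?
Holds for: {-5, -4, -3, -1, 0, 1, 2, 3, 4, 5}
Fails for: {-2}

Answer: {-5, -4, -3, -1, 0, 1, 2, 3, 4, 5}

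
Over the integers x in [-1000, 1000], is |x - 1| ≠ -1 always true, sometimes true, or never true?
An absolute value is never negative, so the left side is ≥ 0 for every x, while the right side is -1. Tightest case in [-1000, 1000] is x = 1:
x = 1: LHS = |1 - 1| = |0| = 0; 0 ≠ -1 — holds
Hence LHS − RHS is never 0, i.e. the two sides are never equal, so the relation holds for every integer in [-1000, 1000].

No counterexample exists.

Answer: Always true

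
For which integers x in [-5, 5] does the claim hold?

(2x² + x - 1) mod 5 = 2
Holds for: {-4, 1}
Fails for: {-5, -3, -2, -1, 0, 2, 3, 4, 5}

Answer: {-4, 1}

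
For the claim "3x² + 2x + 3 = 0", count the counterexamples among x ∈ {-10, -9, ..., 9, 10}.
Counterexamples in [-10, 10]: {-10, -9, -8, -7, -6, -5, -4, -3, -2, -1, 0, 1, 2, 3, 4, 5, 6, 7, 8, 9, 10}.

Counting them gives 21 values.

Answer: 21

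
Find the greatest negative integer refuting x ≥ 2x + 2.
Testing negative integers from -1 downward:
x = -1: RHS = 2·(-1) + 2 = 0; -1 ≥ 0 — FAILS  ← closest negative counterexample to 0

Answer: x = -1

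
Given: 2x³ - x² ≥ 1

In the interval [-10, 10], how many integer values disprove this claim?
Counterexamples in [-10, 10]: {-10, -9, -8, -7, -6, -5, -4, -3, -2, -1, 0}.

Counting them gives 11 values.

Answer: 11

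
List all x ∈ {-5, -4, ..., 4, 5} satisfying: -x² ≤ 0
Over all integers in [-5, 5], LHS − RHS is largest at x = 0, where it equals 0:
x = 0: LHS = -0² = 0; 0 ≤ 0 — holds
At the ends of the range:
x = -5: LHS = -(-5)² = -25; -25 ≤ 0 — holds
x = 5: LHS = -5² = -25; -25 ≤ 0 — holds
Hence LHS − RHS is never positive, i.e. LHS ≤ RHS throughout, so the relation holds for every integer in [-5, 5].

Answer: All integers in [-5, 5]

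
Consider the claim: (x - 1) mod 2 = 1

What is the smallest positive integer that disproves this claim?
Testing positive integers:
x = 1: LHS = (1 - 1) mod 2 = 0 mod 2 = 0; 0 = 1 — FAILS  ← smallest positive counterexample

Answer: x = 1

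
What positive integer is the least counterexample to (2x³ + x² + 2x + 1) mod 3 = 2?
Testing positive integers:
x = 1: LHS = (2·1³ + 1² + 2·1 + 1) mod 3 = 6 mod 3 = 0; 0 = 2 — FAILS  ← smallest positive counterexample

Answer: x = 1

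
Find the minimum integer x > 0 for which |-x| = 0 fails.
Testing positive integers:
x = 1: LHS = |-1| = 1; 1 = 0 — FAILS  ← smallest positive counterexample

Answer: x = 1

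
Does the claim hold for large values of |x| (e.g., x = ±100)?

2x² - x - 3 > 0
x = 100: LHS = 2·100² - 100 - 3 = 19897; 19897 > 0 — holds
x = -100: LHS = 2·(-100)² - (-100) - 3 = 20097; 20097 > 0 — holds

Answer: Yes, holds for both x = 100 and x = -100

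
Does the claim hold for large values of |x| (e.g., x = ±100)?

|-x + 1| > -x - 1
x = 100: LHS = |-100 + 1| = |-99| = 99, RHS = -100 - 1 = -101; 99 > -101 — holds
x = -100: LHS = |-(-100) + 1| = |101| = 101, RHS = -(-100) - 1 = 99; 101 > 99 — holds

Answer: Yes, holds for both x = 100 and x = -100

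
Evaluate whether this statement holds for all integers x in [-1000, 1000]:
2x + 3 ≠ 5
The claim fails at x = 1:
x = 1: LHS = 2·1 + 3 = 5; 5 ≠ 5 — FAILS

Because a single integer refutes it, the statement is false.

Answer: False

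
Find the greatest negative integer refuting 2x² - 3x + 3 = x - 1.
Testing negative integers from -1 downward:
x = -1: LHS = 2·(-1)² - 3·(-1) + 3 = 8, RHS = (-1) - 1 = -2; 8 = -2 — FAILS  ← closest negative counterexample to 0

Answer: x = -1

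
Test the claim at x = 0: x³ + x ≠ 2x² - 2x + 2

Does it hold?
x = 0: LHS = 0³ + 0 = 0, RHS = 2·0² - 2·0 + 2 = 2; 0 ≠ 2 — holds

The relation is satisfied at x = 0.

Answer: Yes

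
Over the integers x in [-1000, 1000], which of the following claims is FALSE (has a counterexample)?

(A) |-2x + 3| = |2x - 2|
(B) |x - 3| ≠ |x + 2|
(A) x = 0: LHS = |-2·0 + 3| = |3| = 3, RHS = |2·0 - 2| = |-2| = 2; 3 = 2 — FAILS

(B) Track d = LHS − RHS over the integers in [-1000, 1000]. Equality would need d = 0, but d changes sign only between consecutive integers, jumping over 0:
x = 0: LHS = |0 - 3| = |-3| = 3, RHS = |0 + 2| = |2| = 2; 3 ≠ 2 — holds  (d = 1)
x = 1: LHS = |1 - 3| = |-2| = 2, RHS = |1 + 2| = |3| = 3; 2 ≠ 3 — holds  (d = -1)
Away from these crossings d keeps a constant sign, and checking every integer in [-1000, 1000] confirms d ≠ 0 throughout. Hence the two sides are never equal, so the relation holds for every integer in [-1000, 1000].

Only (A) has a counterexample.

Answer: A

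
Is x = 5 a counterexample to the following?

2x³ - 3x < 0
Substitute x = 5 into the relation:
x = 5: LHS = 2·5³ - 3·5 = 235; 235 < 0 — FAILS

Since the claim fails at x = 5, this value is a counterexample.

Answer: Yes, x = 5 is a counterexample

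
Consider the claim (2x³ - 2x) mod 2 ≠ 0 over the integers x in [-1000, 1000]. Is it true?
The claim fails at x = 0:
x = 0: LHS = (2·0³ - 2·0) mod 2 = 0 mod 2 = 0; 0 ≠ 0 — FAILS

Because a single integer refutes it, the statement is false.

Answer: False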